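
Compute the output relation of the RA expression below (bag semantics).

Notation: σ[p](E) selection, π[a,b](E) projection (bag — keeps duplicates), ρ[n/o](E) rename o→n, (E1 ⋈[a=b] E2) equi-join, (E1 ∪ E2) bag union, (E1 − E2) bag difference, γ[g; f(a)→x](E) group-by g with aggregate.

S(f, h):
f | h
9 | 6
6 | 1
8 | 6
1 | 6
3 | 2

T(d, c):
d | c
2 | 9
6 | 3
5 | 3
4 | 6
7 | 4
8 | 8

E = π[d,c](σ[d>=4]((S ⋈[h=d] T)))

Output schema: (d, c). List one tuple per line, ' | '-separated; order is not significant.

Subexpression sizes:
  S → 5
  T → 6
  (S ⋈[h=d] T) → 4
  σ[d>=4]((S ⋈[h=d] T)) → 3
  π[d,c](σ[d>=4]((S ⋈[h=d] T))) → 3

== RESULT ==
d | c
6 | 3
6 | 3
6 | 3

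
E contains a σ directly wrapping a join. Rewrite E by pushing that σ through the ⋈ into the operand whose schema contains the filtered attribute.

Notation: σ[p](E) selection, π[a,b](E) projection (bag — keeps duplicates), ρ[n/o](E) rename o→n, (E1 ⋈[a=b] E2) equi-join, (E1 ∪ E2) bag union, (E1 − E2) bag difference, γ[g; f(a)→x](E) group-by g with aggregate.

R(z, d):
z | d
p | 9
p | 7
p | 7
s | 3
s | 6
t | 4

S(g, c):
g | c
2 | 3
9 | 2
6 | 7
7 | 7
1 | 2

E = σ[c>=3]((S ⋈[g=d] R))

σ filters on c, owned by the left side.
E' = (σ[c>=3](S) ⋈[g=d] R)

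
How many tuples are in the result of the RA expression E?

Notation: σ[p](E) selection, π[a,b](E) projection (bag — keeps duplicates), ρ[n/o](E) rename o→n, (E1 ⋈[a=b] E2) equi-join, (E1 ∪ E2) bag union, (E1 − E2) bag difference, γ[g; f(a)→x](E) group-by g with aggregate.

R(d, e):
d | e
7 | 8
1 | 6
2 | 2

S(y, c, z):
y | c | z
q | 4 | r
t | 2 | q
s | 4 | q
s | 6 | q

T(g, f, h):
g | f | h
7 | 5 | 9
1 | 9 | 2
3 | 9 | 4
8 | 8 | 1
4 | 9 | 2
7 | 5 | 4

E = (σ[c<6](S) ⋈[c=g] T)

Stepwise |·|:
  S → 4
  σ[c<6](S) → 3
  T → 6
  (σ[c<6](S) ⋈[c=g] T) → 2

|E| = 2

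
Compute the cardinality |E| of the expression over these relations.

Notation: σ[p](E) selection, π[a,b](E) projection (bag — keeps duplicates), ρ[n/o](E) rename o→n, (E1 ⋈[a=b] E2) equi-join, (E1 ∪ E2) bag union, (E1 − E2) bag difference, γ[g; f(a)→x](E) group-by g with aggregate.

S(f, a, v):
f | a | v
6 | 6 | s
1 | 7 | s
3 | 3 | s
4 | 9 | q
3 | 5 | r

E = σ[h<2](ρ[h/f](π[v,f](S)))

Subexpression sizes:
  S → 5
  π[v,f](S) → 5
  ρ[h/f](π[v,f](S)) → 5
  σ[h<2](ρ[h/f](π[v,f](S))) → 1

|E| = 1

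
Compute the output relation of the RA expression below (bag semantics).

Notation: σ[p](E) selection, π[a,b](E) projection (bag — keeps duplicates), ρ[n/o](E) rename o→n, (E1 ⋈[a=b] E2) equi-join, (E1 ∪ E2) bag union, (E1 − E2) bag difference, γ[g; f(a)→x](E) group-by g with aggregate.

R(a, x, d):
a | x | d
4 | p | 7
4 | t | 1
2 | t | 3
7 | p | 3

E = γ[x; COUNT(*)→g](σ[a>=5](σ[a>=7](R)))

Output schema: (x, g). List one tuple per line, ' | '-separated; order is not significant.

Per-node cardinality:
  R → 4
  σ[a>=7](R) → 1
  σ[a>=5](σ[a>=7](R)) → 1
  γ[x; COUNT(*)→g](σ[a>=5](σ[a>=7](R))) → 1

== RESULT ==
x | g
p | 1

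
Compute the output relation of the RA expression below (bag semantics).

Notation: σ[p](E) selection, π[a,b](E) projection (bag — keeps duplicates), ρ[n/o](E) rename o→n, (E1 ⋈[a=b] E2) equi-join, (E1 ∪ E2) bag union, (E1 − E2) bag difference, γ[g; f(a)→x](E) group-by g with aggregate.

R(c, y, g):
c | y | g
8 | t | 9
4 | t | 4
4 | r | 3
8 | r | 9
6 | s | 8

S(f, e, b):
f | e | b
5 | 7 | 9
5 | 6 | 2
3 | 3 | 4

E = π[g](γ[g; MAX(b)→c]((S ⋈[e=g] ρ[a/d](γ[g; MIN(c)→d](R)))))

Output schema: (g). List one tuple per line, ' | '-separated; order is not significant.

Row counts bottom-up:
  S → 3
  R → 5
  γ[g; MIN(c)→d](R) → 4
  ρ[a/d](γ[g; MIN(c)→d](R)) → 4
  (S ⋈[e=g] ρ[a/d](γ[g; MIN(c)→d](R))) → 1
  γ[g; MAX(b)→c]((S ⋈[e=g] ρ[a/d](γ[g; MIN(c)→d](R)))) → 1
  π[g](γ[g; MAX(b)→c]((S ⋈[e=g] ρ[a/d](γ[g; MIN(c)→d](R))))) → 1

== RESULT ==
g
3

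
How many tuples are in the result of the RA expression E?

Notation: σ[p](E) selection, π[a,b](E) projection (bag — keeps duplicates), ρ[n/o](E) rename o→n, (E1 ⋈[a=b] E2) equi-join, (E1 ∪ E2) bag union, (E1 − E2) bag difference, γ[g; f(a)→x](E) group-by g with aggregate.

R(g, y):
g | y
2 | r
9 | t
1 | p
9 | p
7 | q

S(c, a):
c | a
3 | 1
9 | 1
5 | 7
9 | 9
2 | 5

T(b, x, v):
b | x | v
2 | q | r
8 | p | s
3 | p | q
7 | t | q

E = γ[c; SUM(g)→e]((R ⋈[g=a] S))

Subexpression sizes:
  R → 5
  S → 5
  (R ⋈[g=a] S) → 5
  γ[c; SUM(g)→e]((R ⋈[g=a] S)) → 3

|E| = 3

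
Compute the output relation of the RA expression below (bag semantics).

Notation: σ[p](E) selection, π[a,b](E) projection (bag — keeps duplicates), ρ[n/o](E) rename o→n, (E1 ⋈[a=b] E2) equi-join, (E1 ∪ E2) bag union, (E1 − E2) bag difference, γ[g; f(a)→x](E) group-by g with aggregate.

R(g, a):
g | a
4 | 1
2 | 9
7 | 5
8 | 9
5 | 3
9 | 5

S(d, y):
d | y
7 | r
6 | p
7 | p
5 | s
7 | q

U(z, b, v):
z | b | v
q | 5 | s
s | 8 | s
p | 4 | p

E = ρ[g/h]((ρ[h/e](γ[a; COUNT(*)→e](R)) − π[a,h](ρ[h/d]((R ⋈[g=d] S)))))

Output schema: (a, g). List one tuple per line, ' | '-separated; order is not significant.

Per-node cardinality:
  R → 6
  γ[a; COUNT(*)→e](R) → 4
  ρ[h/e](γ[a; COUNT(*)→e](R)) → 4
  R → 6
  S → 5
  (R ⋈[g=d] S) → 4
  ρ[h/d]((R ⋈[g=d] S)) → 4
  π[a,h](ρ[h/d]((R ⋈[g=d] S))) → 4
  (ρ[h/e](γ[a; COUNT(*)→e](R)) − π[a,h](ρ[h/d]((R ⋈[g=d] S)))) → 4
  ρ[g/h]((ρ[h/e](γ[a; COUNT(*)→e](R)) − π[a,h](ρ[h/d]((R ⋈[g=d] S))))) → 4

== RESULT ==
a | g
1 | 1
3 | 1
5 | 2
9 | 2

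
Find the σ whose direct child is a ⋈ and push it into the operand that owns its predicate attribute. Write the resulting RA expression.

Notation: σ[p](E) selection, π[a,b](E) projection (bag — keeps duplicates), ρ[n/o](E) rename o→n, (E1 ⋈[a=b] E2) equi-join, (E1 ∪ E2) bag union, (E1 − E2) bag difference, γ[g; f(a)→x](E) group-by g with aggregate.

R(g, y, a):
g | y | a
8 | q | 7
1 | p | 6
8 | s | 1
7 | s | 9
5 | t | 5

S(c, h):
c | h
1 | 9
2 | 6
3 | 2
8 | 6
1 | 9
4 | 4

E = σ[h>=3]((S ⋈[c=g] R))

σ filters on h, owned by the left side.
E' = (σ[h>=3](S) ⋈[c=g] R)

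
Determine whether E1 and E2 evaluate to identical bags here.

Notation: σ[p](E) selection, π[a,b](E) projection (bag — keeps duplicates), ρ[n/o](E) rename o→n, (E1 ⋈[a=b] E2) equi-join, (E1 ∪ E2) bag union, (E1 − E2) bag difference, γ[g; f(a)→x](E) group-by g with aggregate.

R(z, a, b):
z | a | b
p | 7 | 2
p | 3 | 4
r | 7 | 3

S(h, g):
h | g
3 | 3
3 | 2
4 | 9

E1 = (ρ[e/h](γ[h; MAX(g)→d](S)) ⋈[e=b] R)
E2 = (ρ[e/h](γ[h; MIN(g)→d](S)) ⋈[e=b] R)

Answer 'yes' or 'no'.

E1 row counts bottom-up:
  S → 3
  γ[h; MAX(g)→d](S) → 2
  ρ[e/h](γ[h; MAX(g)→d](S)) → 2
  R → 3
  (ρ[e/h](γ[h; MAX(g)→d](S)) ⋈[e=b] R) → 2
E2 row counts bottom-up:
  S → 3
  γ[h; MIN(g)→d](S) → 2
  ρ[e/h](γ[h; MIN(g)→d](S)) → 2
  R → 3
  (ρ[e/h](γ[h; MIN(g)→d](S)) ⋈[e=b] R) → 2

E1 result:
e | d | z | a | b
3 | 3 | r | 7 | 3
4 | 9 | p | 3 | 4
E2 result:
e | d | z | a | b
3 | 2 | r | 7 | 3
4 | 9 | p | 3 | 4
Witness: (3, 2, 'r', 7, 3) appears 0× in E1 but 1× in E2.

no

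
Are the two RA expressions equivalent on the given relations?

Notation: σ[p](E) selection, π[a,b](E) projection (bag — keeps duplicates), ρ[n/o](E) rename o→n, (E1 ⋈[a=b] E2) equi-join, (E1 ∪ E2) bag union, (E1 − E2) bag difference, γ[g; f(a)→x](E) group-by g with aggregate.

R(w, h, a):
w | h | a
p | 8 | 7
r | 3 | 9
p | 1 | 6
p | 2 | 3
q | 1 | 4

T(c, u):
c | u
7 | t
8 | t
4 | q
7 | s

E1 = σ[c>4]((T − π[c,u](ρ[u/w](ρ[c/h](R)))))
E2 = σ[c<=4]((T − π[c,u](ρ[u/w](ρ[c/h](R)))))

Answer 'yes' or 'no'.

E1 row counts bottom-up:
  T → 4
  R → 5
  ρ[c/h](R) → 5
  ρ[u/w](ρ[c/h](R)) → 5
  π[c,u](ρ[u/w](ρ[c/h](R))) → 5
  (T − π[c,u](ρ[u/w](ρ[c/h](R)))) → 4
  σ[c>4]((T − π[c,u](ρ[u/w](ρ[c/h](R))))) → 3
E2 row counts bottom-up:
  T → 4
  R → 5
  ρ[c/h](R) → 5
  ρ[u/w](ρ[c/h](R)) → 5
  π[c,u](ρ[u/w](ρ[c/h](R))) → 5
  (T − π[c,u](ρ[u/w](ρ[c/h](R)))) → 4
  σ[c<=4]((T − π[c,u](ρ[u/w](ρ[c/h](R))))) → 1

E1 result:
c | u
7 | s
7 | t
8 | t
E2 result:
c | u
4 | q
Witness: (7, 's') appears 1× in E1 but 0× in E2.

no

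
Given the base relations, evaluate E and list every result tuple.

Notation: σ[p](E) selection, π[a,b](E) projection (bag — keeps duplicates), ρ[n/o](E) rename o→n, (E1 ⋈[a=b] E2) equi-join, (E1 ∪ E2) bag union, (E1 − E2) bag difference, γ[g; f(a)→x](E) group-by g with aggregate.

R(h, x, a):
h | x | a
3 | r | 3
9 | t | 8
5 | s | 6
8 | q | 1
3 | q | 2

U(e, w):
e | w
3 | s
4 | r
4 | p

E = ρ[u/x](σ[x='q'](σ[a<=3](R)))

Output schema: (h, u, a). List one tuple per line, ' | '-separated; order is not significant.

Stepwise |·|:
  R → 5
  σ[a<=3](R) → 3
  σ[x='q'](σ[a<=3](R)) → 2
  ρ[u/x](σ[x='q'](σ[a<=3](R))) → 2

== RESULT ==
h | u | a
3 | q | 2
8 | q | 1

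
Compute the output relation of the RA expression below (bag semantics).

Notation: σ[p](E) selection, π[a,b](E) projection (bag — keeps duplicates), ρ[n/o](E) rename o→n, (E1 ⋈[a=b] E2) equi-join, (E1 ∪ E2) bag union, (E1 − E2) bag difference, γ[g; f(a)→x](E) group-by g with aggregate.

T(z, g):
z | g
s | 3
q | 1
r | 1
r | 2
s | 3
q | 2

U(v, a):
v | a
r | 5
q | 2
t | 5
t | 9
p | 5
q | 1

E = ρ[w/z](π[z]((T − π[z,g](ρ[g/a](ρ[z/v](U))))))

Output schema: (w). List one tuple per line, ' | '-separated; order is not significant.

Stepwise |·|:
  T → 6
  U → 6
  ρ[z/v](U) → 6
  ρ[g/a](ρ[z/v](U)) → 6
  π[z,g](ρ[g/a](ρ[z/v](U))) → 6
  (T − π[z,g](ρ[g/a](ρ[z/v](U)))) → 4
  π[z]((T − π[z,g](ρ[g/a](ρ[z/v](U))))) → 4
  ρ[w/z](π[z]((T − π[z,g](ρ[g/a](ρ[z/v](U)))))) → 4

== RESULT ==
w
r
r
s
s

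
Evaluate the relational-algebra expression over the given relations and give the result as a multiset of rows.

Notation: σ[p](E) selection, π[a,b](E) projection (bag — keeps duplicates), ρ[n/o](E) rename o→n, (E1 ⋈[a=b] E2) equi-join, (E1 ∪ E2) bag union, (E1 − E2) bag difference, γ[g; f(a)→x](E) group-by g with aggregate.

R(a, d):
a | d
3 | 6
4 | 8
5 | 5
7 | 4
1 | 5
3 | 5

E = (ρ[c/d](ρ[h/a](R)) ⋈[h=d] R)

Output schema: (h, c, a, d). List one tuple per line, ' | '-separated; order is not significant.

Subexpression sizes:
  R → 6
  ρ[h/a](R) → 6
  ρ[c/d](ρ[h/a](R)) → 6
  R → 6
  (ρ[c/d](ρ[h/a](R)) ⋈[h=d] R) → 4

== RESULT ==
h | c | a | d
4 | 8 | 7 | 4
5 | 5 | 1 | 5
5 | 5 | 3 | 5
5 | 5 | 5 | 5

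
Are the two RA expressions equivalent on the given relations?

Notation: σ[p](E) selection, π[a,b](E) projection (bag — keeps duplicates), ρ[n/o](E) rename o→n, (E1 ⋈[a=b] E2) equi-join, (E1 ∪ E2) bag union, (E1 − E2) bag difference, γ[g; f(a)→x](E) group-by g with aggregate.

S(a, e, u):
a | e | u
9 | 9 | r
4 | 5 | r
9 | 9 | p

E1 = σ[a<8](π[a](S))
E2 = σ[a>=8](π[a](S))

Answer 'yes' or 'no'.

E1 row counts bottom-up:
  S → 3
  π[a](S) → 3
  σ[a<8](π[a](S)) → 1
E2 row counts bottom-up:
  S → 3
  π[a](S) → 3
  σ[a>=8](π[a](S)) → 2

E1 result:
a
4
E2 result:
a
9
9
Witness: (9,) appears 0× in E1 but 2× in E2.

no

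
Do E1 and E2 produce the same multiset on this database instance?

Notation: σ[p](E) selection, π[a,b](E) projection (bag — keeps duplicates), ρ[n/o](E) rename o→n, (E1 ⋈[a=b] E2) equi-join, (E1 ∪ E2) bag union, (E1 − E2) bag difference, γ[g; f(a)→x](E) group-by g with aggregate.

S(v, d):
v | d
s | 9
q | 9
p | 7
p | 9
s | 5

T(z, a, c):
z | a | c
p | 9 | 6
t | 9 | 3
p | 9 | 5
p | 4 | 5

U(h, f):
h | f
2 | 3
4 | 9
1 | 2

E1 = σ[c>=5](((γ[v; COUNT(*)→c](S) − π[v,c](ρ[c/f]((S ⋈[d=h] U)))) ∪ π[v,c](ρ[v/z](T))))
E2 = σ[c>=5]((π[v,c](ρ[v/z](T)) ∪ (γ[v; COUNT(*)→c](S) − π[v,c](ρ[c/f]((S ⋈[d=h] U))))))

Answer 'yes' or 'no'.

E1 per-node cardinality:
  S → 5
  γ[v; COUNT(*)→c](S) → 3
  S → 5
  U → 3
  (S ⋈[d=h] U) → 0
  ρ[c/f]((S ⋈[d=h] U)) → 0
  π[v,c](ρ[c/f]((S ⋈[d=h] U))) → 0
  (γ[v; COUNT(*)→c](S) − π[v,c](ρ[c/f]((S ⋈[d=h] U)))) → 3
  T → 4
  ρ[v/z](T) → 4
  π[v,c](ρ[v/z](T)) → 4
  ((γ[v; COUNT(*)→c](S) − π[v,c](ρ[c/f]((S ⋈[d=h] U)))) ∪ π[v,c](ρ[v/z](T))) → 7
  σ[c>=5](((γ[v; COUNT(*)→c](S) − π[v,c](ρ[c/f]((S ⋈[d=h] U)))) ∪ π[v,c](ρ[v/z](T)))) → 3
E2 per-node cardinality:
  T → 4
  ρ[v/z](T) → 4
  π[v,c](ρ[v/z](T)) → 4
  S → 5
  γ[v; COUNT(*)→c](S) → 3
  S → 5
  U → 3
  (S ⋈[d=h] U) → 0
  ρ[c/f]((S ⋈[d=h] U)) → 0
  π[v,c](ρ[c/f]((S ⋈[d=h] U))) → 0
  (γ[v; COUNT(*)→c](S) − π[v,c](ρ[c/f]((S ⋈[d=h] U)))) → 3
  (π[v,c](ρ[v/z](T)) ∪ (γ[v; COUNT(*)→c](S) − π[v,c](ρ[c/f]((S ⋈[d=h] U))))) → 7
  σ[c>=5]((π[v,c](ρ[v/z](T)) ∪ (γ[v; COUNT(*)→c](S) − π[v,c](ρ[c/f]((S ⋈[d=h] U)))))) → 3

E1 and E2 produce the same multiset:
v | c
p | 5
p | 5
p | 6

yes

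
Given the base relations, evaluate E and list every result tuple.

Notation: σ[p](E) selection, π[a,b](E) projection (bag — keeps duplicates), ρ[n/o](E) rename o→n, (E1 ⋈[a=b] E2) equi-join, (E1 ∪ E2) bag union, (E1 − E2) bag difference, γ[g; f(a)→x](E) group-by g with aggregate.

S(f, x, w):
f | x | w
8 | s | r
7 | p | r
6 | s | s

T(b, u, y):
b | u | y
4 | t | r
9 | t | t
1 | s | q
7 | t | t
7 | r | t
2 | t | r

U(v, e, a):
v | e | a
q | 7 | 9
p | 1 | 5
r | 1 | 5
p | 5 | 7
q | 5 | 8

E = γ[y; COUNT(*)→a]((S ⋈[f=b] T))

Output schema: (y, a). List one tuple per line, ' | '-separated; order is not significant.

Per-node cardinality:
  S → 3
  T → 6
  (S ⋈[f=b] T) → 2
  γ[y; COUNT(*)→a]((S ⋈[f=b] T)) → 1

== RESULT ==
y | a
t | 2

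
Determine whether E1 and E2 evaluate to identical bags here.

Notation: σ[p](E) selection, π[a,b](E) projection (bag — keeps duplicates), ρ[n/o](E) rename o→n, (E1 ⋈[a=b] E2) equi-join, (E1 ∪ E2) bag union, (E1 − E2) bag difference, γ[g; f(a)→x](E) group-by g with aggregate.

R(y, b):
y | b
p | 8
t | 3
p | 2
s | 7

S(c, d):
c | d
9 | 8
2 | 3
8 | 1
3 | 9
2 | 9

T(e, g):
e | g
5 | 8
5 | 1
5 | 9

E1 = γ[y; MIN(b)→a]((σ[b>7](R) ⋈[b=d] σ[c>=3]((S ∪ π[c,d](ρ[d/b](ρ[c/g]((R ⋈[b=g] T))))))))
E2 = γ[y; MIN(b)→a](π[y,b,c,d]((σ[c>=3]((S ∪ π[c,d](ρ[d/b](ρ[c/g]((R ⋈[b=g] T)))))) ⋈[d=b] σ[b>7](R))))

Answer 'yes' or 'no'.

E1 subexpression sizes:
  R → 4
  σ[b>7](R) → 1
  S → 5
  R → 4
  T → 3
  (R ⋈[b=g] T) → 1
  ρ[c/g]((R ⋈[b=g] T)) → 1
  ρ[d/b](ρ[c/g]((R ⋈[b=g] T))) → 1
  π[c,d](ρ[d/b](ρ[c/g]((R ⋈[b=g] T)))) → 1
  (S ∪ π[c,d](ρ[d/b](ρ[c/g]((R ⋈[b=g] T))))) → 6
  σ[c>=3]((S ∪ π[c,d](ρ[d/b](ρ[c/g]((R ⋈[b=g] T)))))) → 4
  (σ[b>7](R) ⋈[b=d] σ[c>=3]((S ∪ π[c,d](ρ[d/b](ρ[c/g]((R ⋈[b=g] T))))))) → 2
  γ[y; MIN(b)→a]((σ[b>7](R) ⋈[b=d] σ[c>=3]((S ∪ π[c,d](ρ[d/b](ρ[c/g]((R ⋈[b=g] T)))))))) → 1
E2 subexpression sizes:
  S → 5
  R → 4
  T → 3
  (R ⋈[b=g] T) → 1
  ρ[c/g]((R ⋈[b=g] T)) → 1
  ρ[d/b](ρ[c/g]((R ⋈[b=g] T))) → 1
  π[c,d](ρ[d/b](ρ[c/g]((R ⋈[b=g] T)))) → 1
  (S ∪ π[c,d](ρ[d/b](ρ[c/g]((R ⋈[b=g] T))))) → 6
  σ[c>=3]((S ∪ π[c,d](ρ[d/b](ρ[c/g]((R ⋈[b=g] T)))))) → 4
  R → 4
  σ[b>7](R) → 1
  (σ[c>=3]((S ∪ π[c,d](ρ[d/b](ρ[c/g]((R ⋈[b=g] T)))))) ⋈[d=b] σ[b>7](R)) → 2
  π[y,b,c,d]((σ[c>=3]((S ∪ π[c,d](ρ[d/b](ρ[c/g]((R ⋈[b=g] T)))))) ⋈[d=b] σ[b>7](R))) → 2
  γ[y; MIN(b)→a](π[y,b,c,d]((σ[c>=3]((S ∪ π[c,d](ρ[d/b](ρ[c/g]((R ⋈[b=g] T)))))) ⋈[d=b] σ[b>7](R)))) → 1

E1 and E2 produce the same multiset:
y | a
p | 8

yes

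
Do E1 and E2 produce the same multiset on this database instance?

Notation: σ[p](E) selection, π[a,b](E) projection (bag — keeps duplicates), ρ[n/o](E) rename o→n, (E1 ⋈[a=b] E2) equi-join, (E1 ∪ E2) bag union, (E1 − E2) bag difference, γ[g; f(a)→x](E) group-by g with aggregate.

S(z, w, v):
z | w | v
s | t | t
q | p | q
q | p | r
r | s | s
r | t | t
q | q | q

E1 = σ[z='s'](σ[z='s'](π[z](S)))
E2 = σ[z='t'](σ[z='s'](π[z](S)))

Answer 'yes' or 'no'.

E1 subexpression sizes:
  S → 6
  π[z](S) → 6
  σ[z='s'](π[z](S)) → 1
  σ[z='s'](σ[z='s'](π[z](S))) → 1
E2 subexpression sizes:
  S → 6
  π[z](S) → 6
  σ[z='s'](π[z](S)) → 1
  σ[z='t'](σ[z='s'](π[z](S))) → 0

E1 result:
z
s
E2 result:
z
(0 rows)
Witness: ('s',) appears 1× in E1 but 0× in E2.

no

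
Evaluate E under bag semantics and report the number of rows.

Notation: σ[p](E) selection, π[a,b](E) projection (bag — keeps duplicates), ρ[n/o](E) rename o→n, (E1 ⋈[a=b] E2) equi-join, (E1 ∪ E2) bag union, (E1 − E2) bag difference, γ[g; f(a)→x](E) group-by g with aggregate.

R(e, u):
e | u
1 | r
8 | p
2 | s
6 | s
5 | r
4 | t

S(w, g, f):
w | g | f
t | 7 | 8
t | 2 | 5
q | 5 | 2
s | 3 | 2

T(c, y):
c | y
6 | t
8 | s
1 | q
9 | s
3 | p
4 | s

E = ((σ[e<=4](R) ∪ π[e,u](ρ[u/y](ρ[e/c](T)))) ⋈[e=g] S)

Subexpression sizes:
  R → 6
  σ[e<=4](R) → 3
  T → 6
  ρ[e/c](T) → 6
  ρ[u/y](ρ[e/c](T)) → 6
  π[e,u](ρ[u/y](ρ[e/c](T))) → 6
  (σ[e<=4](R) ∪ π[e,u](ρ[u/y](ρ[e/c](T)))) → 9
  S → 4
  ((σ[e<=4](R) ∪ π[e,u](ρ[u/y](ρ[e/c](T)))) ⋈[e=g] S) → 2

|E| = 2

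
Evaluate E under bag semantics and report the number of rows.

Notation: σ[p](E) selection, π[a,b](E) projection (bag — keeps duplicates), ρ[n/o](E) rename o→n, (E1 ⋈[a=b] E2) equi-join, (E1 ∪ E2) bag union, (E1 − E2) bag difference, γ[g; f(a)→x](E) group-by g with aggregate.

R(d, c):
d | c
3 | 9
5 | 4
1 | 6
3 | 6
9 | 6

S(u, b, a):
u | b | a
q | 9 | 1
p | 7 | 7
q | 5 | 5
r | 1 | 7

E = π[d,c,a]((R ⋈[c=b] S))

Stepwise |·|:
  R → 5
  S → 4
  (R ⋈[c=b] S) → 1
  π[d,c,a]((R ⋈[c=b] S)) → 1

|E| = 1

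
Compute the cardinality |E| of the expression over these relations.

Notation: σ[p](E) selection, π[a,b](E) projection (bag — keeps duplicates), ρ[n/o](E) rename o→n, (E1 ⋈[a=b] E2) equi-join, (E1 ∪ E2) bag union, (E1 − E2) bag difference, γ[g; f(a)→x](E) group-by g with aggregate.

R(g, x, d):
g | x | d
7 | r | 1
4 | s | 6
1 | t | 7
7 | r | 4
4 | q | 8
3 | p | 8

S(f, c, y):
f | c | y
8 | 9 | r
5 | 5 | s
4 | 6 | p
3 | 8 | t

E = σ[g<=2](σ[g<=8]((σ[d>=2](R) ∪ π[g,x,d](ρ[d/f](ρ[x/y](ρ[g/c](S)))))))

Row counts bottom-up:
  R → 6
  σ[d>=2](R) → 5
  S → 4
  ρ[g/c](S) → 4
  ρ[x/y](ρ[g/c](S)) → 4
  ρ[d/f](ρ[x/y](ρ[g/c](S))) → 4
  π[g,x,d](ρ[d/f](ρ[x/y](ρ[g/c](S)))) → 4
  (σ[d>=2](R) ∪ π[g,x,d](ρ[d/f](ρ[x/y](ρ[g/c](S))))) → 9
  σ[g<=8]((σ[d>=2](R) ∪ π[g,x,d](ρ[d/f](ρ[x/y](ρ[g/c](S)))))) → 8
  σ[g<=2](σ[g<=8]((σ[d>=2](R) ∪ π[g,x,d](ρ[d/f](ρ[x/y](ρ[g/c](S))))))) → 1

|E| = 1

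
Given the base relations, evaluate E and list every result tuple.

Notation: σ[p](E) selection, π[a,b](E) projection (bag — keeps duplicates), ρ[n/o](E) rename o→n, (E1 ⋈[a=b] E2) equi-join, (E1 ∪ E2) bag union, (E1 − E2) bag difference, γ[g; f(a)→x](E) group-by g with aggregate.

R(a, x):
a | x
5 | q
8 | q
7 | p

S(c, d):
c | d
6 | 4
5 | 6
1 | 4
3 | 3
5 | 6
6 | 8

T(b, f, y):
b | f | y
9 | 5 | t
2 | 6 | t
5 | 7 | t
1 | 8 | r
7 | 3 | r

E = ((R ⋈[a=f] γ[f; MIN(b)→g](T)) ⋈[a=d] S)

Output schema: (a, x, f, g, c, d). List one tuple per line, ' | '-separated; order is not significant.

Stepwise |·|:
  R → 3
  T → 5
  γ[f; MIN(b)→g](T) → 5
  (R ⋈[a=f] γ[f; MIN(b)→g](T)) → 3
  S → 6
  ((R ⋈[a=f] γ[f; MIN(b)→g](T)) ⋈[a=d] S) → 1

== RESULT ==
a | x | f | g | c | d
8 | q | 8 | 1 | 6 | 8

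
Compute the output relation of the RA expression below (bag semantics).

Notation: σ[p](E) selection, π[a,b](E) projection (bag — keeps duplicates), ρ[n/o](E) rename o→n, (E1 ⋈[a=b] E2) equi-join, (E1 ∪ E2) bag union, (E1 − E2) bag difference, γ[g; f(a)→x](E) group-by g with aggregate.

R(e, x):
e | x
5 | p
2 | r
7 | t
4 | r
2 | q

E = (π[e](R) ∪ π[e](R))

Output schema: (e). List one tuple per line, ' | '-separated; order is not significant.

Subexpression sizes:
  R → 5
  π[e](R) → 5
  R → 5
  π[e](R) → 5
  (π[e](R) ∪ π[e](R)) → 10

== RESULT ==
e
2
2
2
2
4
4
5
5
7
7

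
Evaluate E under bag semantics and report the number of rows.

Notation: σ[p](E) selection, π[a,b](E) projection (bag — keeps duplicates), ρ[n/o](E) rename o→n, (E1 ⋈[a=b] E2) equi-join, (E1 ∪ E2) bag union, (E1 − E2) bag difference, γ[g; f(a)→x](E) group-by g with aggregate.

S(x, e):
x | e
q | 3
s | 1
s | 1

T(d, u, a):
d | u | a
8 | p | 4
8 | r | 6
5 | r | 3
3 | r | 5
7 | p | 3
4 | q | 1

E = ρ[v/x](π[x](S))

Stepwise |·|:
  S → 3
  π[x](S) → 3
  ρ[v/x](π[x](S)) → 3

|E| = 3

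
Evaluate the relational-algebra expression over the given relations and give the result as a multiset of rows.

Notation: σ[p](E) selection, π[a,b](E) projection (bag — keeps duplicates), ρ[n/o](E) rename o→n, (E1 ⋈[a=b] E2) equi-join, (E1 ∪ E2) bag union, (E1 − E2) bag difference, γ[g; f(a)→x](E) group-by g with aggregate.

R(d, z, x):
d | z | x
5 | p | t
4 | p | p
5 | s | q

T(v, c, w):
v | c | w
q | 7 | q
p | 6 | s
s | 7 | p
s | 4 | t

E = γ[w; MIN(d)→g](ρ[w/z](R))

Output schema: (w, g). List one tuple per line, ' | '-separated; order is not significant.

Per-node cardinality:
  R → 3
  ρ[w/z](R) → 3
  γ[w; MIN(d)→g](ρ[w/z](R)) → 2

== RESULT ==
w | g
p | 4
s | 5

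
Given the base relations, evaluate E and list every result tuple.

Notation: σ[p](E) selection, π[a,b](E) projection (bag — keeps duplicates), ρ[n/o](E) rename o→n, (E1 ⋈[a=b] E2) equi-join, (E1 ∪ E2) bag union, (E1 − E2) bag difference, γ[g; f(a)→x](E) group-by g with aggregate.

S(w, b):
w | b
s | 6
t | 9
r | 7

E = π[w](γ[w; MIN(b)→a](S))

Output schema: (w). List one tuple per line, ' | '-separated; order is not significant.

Stepwise |·|:
  S → 3
  γ[w; MIN(b)→a](S) → 3
  π[w](γ[w; MIN(b)→a](S)) → 3

== RESULT ==
w
r
s
t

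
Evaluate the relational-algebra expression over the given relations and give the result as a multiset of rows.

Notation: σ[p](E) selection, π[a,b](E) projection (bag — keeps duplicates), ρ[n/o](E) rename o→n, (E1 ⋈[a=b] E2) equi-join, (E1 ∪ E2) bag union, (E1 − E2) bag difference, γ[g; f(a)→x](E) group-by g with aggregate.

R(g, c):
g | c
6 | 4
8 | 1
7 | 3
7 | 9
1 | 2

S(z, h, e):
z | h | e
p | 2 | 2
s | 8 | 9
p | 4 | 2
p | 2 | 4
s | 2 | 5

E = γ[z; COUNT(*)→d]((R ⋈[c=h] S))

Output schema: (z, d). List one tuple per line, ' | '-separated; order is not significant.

Per-node cardinality:
  R → 5
  S → 5
  (R ⋈[c=h] S) → 4
  γ[z; COUNT(*)→d]((R ⋈[c=h] S)) → 2

== RESULT ==
z | d
p | 3
s | 1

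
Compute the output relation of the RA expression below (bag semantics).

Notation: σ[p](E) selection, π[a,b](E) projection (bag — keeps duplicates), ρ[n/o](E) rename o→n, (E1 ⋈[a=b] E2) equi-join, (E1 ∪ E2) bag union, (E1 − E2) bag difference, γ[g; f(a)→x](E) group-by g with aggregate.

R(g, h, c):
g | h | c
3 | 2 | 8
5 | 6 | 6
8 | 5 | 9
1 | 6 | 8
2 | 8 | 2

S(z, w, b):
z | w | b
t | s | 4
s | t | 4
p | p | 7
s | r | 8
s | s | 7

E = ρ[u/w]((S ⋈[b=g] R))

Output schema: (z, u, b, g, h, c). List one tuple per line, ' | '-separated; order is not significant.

Stepwise |·|:
  S → 5
  R → 5
  (S ⋈[b=g] R) → 1
  ρ[u/w]((S ⋈[b=g] R)) → 1

== RESULT ==
z | u | b | g | h | c
s | r | 8 | 8 | 5 | 9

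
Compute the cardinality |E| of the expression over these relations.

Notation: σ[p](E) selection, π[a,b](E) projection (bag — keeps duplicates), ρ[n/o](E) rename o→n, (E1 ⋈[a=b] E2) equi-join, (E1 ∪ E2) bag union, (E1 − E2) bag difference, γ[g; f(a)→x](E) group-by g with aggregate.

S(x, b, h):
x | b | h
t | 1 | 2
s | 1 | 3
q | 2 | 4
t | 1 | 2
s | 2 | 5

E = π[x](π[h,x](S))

Row counts bottom-up:
  S → 5
  π[h,x](S) → 5
  π[x](π[h,x](S)) → 5

|E| = 5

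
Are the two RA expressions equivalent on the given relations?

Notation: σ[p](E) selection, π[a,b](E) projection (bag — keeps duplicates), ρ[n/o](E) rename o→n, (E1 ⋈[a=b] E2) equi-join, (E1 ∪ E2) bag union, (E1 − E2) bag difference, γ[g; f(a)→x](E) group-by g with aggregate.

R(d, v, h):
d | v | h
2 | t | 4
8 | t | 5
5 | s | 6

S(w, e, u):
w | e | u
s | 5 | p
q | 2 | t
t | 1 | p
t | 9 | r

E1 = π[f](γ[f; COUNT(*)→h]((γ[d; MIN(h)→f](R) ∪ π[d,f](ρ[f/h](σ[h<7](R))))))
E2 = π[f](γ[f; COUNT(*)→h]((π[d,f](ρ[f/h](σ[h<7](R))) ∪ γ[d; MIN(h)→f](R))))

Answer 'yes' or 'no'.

E1 row counts bottom-up:
  R → 3
  γ[d; MIN(h)→f](R) → 3
  R → 3
  σ[h<7](R) → 3
  ρ[f/h](σ[h<7](R)) → 3
  π[d,f](ρ[f/h](σ[h<7](R))) → 3
  (γ[d; MIN(h)→f](R) ∪ π[d,f](ρ[f/h](σ[h<7](R)))) → 6
  γ[f; COUNT(*)→h]((γ[d; MIN(h)→f](R) ∪ π[d,f](ρ[f/h](σ[h<7](R))))) → 3
  π[f](γ[f; COUNT(*)→h]((γ[d; MIN(h)→f](R) ∪ π[d,f](ρ[f/h](σ[h<7](R)))))) → 3
E2 row counts bottom-up:
  R → 3
  σ[h<7](R) → 3
  ρ[f/h](σ[h<7](R)) → 3
  π[d,f](ρ[f/h](σ[h<7](R))) → 3
  R → 3
  γ[d; MIN(h)→f](R) → 3
  (π[d,f](ρ[f/h](σ[h<7](R))) ∪ γ[d; MIN(h)→f](R)) → 6
  γ[f; COUNT(*)→h]((π[d,f](ρ[f/h](σ[h<7](R))) ∪ γ[d; MIN(h)→f](R))) → 3
  π[f](γ[f; COUNT(*)→h]((π[d,f](ρ[f/h](σ[h<7](R))) ∪ γ[d; MIN(h)→f](R)))) → 3

E1 and E2 produce the same multiset:
f
4
5
6

yes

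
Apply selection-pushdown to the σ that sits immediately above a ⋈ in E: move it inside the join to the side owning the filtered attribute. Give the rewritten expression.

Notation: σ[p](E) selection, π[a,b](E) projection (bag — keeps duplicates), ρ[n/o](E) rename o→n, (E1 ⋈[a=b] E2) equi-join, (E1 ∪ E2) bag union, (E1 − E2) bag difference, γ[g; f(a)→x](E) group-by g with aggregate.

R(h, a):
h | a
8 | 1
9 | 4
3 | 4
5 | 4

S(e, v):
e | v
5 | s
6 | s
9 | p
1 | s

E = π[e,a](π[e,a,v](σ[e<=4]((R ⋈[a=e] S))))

σ filters on e, owned by the right side.
E' = π[e,a](π[e,a,v]((R ⋈[a=e] σ[e<=4](S))))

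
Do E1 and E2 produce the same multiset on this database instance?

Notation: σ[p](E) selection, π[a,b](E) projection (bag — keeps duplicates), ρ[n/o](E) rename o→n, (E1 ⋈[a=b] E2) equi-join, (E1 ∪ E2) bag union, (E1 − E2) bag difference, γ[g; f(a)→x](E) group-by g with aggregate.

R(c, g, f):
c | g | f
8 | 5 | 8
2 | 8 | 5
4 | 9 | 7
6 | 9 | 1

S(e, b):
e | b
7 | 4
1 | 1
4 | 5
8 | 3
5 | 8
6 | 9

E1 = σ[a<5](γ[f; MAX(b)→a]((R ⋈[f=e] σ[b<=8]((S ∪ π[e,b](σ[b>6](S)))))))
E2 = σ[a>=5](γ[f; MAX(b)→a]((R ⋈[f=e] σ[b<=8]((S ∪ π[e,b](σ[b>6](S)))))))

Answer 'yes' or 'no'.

E1 per-node cardinality:
  R → 4
  S → 6
  S → 6
  σ[b>6](S) → 2
  π[e,b](σ[b>6](S)) → 2
  (S ∪ π[e,b](σ[b>6](S))) → 8
  σ[b<=8]((S ∪ π[e,b](σ[b>6](S)))) → 6
  (R ⋈[f=e] σ[b<=8]((S ∪ π[e,b](σ[b>6](S))))) → 5
  γ[f; MAX(b)→a]((R ⋈[f=e] σ[b<=8]((S ∪ π[e,b](σ[b>6](S)))))) → 4
  σ[a<5](γ[f; MAX(b)→a]((R ⋈[f=e] σ[b<=8]((S ∪ π[e,b](σ[b>6](S))))))) → 3
E2 per-node cardinality:
  R → 4
  S → 6
  S → 6
  σ[b>6](S) → 2
  π[e,b](σ[b>6](S)) → 2
  (S ∪ π[e,b](σ[b>6](S))) → 8
  σ[b<=8]((S ∪ π[e,b](σ[b>6](S)))) → 6
  (R ⋈[f=e] σ[b<=8]((S ∪ π[e,b](σ[b>6](S))))) → 5
  γ[f; MAX(b)→a]((R ⋈[f=e] σ[b<=8]((S ∪ π[e,b](σ[b>6](S)))))) → 4
  σ[a>=5](γ[f; MAX(b)→a]((R ⋈[f=e] σ[b<=8]((S ∪ π[e,b](σ[b>6](S))))))) → 1

E1 result:
f | a
1 | 1
7 | 4
8 | 3
E2 result:
f | a
5 | 8
Witness: (7, 4) appears 1× in E1 but 0× in E2.

no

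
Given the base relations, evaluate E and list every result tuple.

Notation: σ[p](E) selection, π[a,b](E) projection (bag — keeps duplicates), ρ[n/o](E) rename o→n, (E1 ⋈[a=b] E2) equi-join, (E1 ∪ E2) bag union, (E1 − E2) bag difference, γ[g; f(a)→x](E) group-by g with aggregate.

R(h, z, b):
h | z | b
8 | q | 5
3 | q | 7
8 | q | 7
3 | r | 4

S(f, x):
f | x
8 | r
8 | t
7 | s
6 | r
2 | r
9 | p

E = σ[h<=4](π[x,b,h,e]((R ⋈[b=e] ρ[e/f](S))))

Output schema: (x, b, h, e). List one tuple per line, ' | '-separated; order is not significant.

Per-node cardinality:
  R → 4
  S → 6
  ρ[e/f](S) → 6
  (R ⋈[b=e] ρ[e/f](S)) → 2
  π[x,b,h,e]((R ⋈[b=e] ρ[e/f](S))) → 2
  σ[h<=4](π[x,b,h,e]((R ⋈[b=e] ρ[e/f](S)))) → 1

== RESULT ==
x | b | h | e
s | 7 | 3 | 7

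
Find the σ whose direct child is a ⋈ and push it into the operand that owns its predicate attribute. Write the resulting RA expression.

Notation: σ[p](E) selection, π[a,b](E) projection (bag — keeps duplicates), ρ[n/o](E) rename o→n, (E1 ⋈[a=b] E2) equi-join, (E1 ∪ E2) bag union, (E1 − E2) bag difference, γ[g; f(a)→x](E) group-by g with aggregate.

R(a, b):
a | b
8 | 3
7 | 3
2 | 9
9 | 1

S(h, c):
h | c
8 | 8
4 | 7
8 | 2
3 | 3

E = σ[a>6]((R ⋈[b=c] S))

σ filters on a, owned by the left side.
E' = (σ[a>6](R) ⋈[b=c] S)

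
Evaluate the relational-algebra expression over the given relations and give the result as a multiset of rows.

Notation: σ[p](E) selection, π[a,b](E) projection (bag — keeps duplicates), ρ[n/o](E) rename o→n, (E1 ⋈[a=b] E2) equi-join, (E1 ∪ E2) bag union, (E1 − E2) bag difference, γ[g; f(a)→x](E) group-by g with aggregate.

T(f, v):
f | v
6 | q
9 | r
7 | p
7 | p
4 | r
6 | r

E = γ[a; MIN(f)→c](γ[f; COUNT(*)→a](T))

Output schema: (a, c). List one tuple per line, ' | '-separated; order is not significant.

Stepwise |·|:
  T → 6
  γ[f; COUNT(*)→a](T) → 4
  γ[a; MIN(f)→c](γ[f; COUNT(*)→a](T)) → 2

== RESULT ==
a | c
1 | 4
2 | 6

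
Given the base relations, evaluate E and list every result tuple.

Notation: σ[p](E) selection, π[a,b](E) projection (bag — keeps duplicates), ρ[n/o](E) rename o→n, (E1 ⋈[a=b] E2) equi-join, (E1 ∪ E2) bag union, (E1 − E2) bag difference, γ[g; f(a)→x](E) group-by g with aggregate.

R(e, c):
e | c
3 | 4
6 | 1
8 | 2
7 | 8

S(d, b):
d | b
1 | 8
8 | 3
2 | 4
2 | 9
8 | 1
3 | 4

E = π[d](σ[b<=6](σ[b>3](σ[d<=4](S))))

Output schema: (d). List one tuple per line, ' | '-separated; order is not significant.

Row counts bottom-up:
  S → 6
  σ[d<=4](S) → 4
  σ[b>3](σ[d<=4](S)) → 4
  σ[b<=6](σ[b>3](σ[d<=4](S))) → 2
  π[d](σ[b<=6](σ[b>3](σ[d<=4](S)))) → 2

== RESULT ==
d
2
3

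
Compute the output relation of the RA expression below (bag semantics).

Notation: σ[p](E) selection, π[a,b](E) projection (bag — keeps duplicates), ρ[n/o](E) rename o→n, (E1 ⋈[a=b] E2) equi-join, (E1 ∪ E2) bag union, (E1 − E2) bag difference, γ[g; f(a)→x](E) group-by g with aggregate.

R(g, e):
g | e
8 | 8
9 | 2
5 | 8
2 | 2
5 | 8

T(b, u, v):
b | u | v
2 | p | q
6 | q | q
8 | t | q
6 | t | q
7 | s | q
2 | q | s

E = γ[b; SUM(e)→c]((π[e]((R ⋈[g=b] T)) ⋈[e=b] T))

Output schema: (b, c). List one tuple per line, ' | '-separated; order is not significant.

Per-node cardinality:
  R → 5
  T → 6
  (R ⋈[g=b] T) → 3
  π[e]((R ⋈[g=b] T)) → 3
  T → 6
  (π[e]((R ⋈[g=b] T)) ⋈[e=b] T) → 5
  γ[b; SUM(e)→c]((π[e]((R ⋈[g=b] T)) ⋈[e=b] T)) → 2

== RESULT ==
b | c
2 | 8
8 | 8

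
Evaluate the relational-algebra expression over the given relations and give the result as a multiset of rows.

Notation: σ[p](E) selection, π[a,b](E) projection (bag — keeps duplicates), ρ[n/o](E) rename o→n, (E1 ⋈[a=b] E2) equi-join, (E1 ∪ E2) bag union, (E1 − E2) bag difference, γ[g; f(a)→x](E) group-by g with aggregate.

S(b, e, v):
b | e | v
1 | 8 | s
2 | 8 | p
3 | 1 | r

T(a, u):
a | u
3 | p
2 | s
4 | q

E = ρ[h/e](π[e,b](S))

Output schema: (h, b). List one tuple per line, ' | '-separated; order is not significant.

Subexpression sizes:
  S → 3
  π[e,b](S) → 3
  ρ[h/e](π[e,b](S)) → 3

== RESULT ==
h | b
1 | 3
8 | 1
8 | 2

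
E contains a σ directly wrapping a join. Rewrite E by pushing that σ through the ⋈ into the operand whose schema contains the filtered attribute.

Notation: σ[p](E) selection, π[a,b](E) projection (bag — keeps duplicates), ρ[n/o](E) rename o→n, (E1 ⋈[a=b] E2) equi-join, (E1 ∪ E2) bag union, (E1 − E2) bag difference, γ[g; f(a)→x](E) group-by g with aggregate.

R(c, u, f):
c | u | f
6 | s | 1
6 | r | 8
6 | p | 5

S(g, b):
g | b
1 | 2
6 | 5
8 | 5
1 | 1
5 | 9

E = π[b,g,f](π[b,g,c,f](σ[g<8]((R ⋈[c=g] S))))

σ filters on g, owned by the right side.
E' = π[b,g,f](π[b,g,c,f]((R ⋈[c=g] σ[g<8](S))))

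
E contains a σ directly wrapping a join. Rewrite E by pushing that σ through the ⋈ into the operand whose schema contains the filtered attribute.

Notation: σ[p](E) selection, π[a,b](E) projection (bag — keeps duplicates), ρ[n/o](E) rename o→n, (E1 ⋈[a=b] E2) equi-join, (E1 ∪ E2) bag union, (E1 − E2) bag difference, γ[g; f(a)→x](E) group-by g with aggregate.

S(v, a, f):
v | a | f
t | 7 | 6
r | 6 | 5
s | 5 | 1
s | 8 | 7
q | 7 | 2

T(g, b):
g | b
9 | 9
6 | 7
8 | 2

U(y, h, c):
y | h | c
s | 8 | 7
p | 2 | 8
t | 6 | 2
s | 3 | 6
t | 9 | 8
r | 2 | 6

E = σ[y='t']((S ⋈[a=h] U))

σ filters on y, owned by the right side.
E' = (S ⋈[a=h] σ[y='t'](U))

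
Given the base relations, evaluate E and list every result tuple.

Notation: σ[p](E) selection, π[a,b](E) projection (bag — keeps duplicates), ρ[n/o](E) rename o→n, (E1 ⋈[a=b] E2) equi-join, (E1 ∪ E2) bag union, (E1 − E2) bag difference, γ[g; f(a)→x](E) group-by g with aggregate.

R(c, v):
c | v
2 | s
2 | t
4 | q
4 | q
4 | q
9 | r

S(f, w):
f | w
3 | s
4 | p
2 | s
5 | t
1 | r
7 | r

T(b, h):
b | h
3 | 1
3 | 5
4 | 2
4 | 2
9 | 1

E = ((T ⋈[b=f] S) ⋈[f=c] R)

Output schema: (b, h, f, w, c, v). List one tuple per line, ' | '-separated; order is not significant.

Stepwise |·|:
  T → 5
  S → 6
  (T ⋈[b=f] S) → 4
  R → 6
  ((T ⋈[b=f] S) ⋈[f=c] R) → 6

== RESULT ==
b | h | f | w | c | v
4 | 2 | 4 | p | 4 | q
4 | 2 | 4 | p | 4 | q
4 | 2 | 4 | p | 4 | q
4 | 2 | 4 | p | 4 | q
4 | 2 | 4 | p | 4 | q
4 | 2 | 4 | p | 4 | q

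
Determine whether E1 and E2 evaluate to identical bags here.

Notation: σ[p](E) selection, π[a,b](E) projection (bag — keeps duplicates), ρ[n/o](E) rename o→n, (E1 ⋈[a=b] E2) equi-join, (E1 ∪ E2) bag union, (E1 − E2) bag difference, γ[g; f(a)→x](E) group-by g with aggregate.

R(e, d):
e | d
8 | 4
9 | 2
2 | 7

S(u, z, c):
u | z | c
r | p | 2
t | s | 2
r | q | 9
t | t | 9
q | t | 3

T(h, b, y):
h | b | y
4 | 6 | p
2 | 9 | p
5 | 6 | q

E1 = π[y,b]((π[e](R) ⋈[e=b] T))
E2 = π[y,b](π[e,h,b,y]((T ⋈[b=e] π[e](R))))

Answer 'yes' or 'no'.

E1 row counts bottom-up:
  R → 3
  π[e](R) → 3
  T → 3
  (π[e](R) ⋈[e=b] T) → 1
  π[y,b]((π[e](R) ⋈[e=b] T)) → 1
E2 row counts bottom-up:
  T → 3
  R → 3
  π[e](R) → 3
  (T ⋈[b=e] π[e](R)) → 1
  π[e,h,b,y]((T ⋈[b=e] π[e](R))) → 1
  π[y,b](π[e,h,b,y]((T ⋈[b=e] π[e](R)))) → 1

E1 and E2 produce the same multiset:
y | b
p | 9

yes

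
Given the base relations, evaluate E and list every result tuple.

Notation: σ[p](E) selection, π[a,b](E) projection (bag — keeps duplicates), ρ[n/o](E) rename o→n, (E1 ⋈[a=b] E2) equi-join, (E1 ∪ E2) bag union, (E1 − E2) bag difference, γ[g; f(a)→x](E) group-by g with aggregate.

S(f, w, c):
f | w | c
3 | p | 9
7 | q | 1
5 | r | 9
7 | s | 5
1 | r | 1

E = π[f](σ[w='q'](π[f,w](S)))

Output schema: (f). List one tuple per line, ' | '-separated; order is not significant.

Per-node cardinality:
  S → 5
  π[f,w](S) → 5
  σ[w='q'](π[f,w](S)) → 1
  π[f](σ[w='q'](π[f,w](S))) → 1

== RESULT ==
f
7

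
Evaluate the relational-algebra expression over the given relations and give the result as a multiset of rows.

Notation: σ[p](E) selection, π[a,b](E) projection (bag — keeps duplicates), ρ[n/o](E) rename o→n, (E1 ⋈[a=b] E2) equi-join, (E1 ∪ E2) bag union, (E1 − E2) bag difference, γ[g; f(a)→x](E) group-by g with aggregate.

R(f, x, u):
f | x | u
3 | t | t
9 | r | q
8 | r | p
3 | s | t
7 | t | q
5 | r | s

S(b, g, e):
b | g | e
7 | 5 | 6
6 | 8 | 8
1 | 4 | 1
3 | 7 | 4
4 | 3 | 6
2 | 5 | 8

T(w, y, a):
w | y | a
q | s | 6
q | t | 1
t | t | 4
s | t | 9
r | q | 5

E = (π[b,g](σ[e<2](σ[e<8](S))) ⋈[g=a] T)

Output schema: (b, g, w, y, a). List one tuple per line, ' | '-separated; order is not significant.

Per-node cardinality:
  S → 6
  σ[e<8](S) → 4
  σ[e<2](σ[e<8](S)) → 1
  π[b,g](σ[e<2](σ[e<8](S))) → 1
  T → 5
  (π[b,g](σ[e<2](σ[e<8](S))) ⋈[g=a] T) → 1

== RESULT ==
b | g | w | y | a
1 | 4 | t | t | 4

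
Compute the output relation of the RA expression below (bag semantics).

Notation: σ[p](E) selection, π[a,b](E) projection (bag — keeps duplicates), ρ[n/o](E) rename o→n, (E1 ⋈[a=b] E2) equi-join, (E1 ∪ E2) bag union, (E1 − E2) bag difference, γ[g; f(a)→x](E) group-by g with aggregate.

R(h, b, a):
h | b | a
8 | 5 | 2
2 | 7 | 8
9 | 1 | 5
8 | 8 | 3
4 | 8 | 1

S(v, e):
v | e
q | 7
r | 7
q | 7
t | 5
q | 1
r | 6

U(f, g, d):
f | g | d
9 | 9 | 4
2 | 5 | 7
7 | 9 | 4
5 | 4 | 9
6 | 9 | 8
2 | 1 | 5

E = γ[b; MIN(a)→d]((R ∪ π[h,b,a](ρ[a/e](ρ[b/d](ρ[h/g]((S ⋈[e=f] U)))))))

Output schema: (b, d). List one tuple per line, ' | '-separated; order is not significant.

Row counts bottom-up:
  R → 5
  S → 6
  U → 6
  (S ⋈[e=f] U) → 5
  ρ[h/g]((S ⋈[e=f] U)) → 5
  ρ[b/d](ρ[h/g]((S ⋈[e=f] U))) → 5
  ρ[a/e](ρ[b/d](ρ[h/g]((S ⋈[e=f] U)))) → 5
  π[h,b,a](ρ[a/e](ρ[b/d](ρ[h/g]((S ⋈[e=f] U))))) → 5
  (R ∪ π[h,b,a](ρ[a/e](ρ[b/d](ρ[h/g]((S ⋈[e=f] U)))))) → 10
  γ[b; MIN(a)→d]((R ∪ π[h,b,a](ρ[a/e](ρ[b/d](ρ[h/g]((S ⋈[e=f] U))))))) → 6

== RESULT ==
b | d
1 | 5
4 | 7
5 | 2
7 | 8
8 | 1
9 | 5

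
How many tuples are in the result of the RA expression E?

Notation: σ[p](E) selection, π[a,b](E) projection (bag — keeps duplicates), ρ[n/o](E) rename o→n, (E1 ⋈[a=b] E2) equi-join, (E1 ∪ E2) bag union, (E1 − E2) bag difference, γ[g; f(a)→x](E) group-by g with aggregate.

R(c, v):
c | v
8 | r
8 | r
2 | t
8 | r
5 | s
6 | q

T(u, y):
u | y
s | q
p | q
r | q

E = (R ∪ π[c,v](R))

Stepwise |·|:
  R → 6
  R → 6
  π[c,v](R) → 6
  (R ∪ π[c,v](R)) → 12

|E| = 12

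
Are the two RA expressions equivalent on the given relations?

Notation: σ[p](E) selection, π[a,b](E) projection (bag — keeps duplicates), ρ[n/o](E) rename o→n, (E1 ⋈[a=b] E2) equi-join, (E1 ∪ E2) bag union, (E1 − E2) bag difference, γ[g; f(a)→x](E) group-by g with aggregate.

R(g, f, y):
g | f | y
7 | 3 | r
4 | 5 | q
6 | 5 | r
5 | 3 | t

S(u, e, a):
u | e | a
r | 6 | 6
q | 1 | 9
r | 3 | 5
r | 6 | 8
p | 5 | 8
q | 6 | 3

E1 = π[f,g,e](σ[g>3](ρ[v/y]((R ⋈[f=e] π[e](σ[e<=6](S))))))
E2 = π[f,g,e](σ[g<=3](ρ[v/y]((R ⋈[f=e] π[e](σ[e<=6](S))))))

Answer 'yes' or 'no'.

E1 subexpression sizes:
  R → 4
  S → 6
  σ[e<=6](S) → 6
  π[e](σ[e<=6](S)) → 6
  (R ⋈[f=e] π[e](σ[e<=6](S))) → 4
  ρ[v/y]((R ⋈[f=e] π[e](σ[e<=6](S)))) → 4
  σ[g>3](ρ[v/y]((R ⋈[f=e] π[e](σ[e<=6](S))))) → 4
  π[f,g,e](σ[g>3](ρ[v/y]((R ⋈[f=e] π[e](σ[e<=6](S)))))) → 4
E2 subexpression sizes:
  R → 4
  S → 6
  σ[e<=6](S) → 6
  π[e](σ[e<=6](S)) → 6
  (R ⋈[f=e] π[e](σ[e<=6](S))) → 4
  ρ[v/y]((R ⋈[f=e] π[e](σ[e<=6](S)))) → 4
  σ[g<=3](ρ[v/y]((R ⋈[f=e] π[e](σ[e<=6](S))))) → 0
  π[f,g,e](σ[g<=3](ρ[v/y]((R ⋈[f=e] π[e](σ[e<=6](S)))))) → 0

E1 result:
f | g | e
3 | 5 | 3
3 | 7 | 3
5 | 4 | 5
5 | 6 | 5
E2 result:
f | g | e
(0 rows)
Witness: (5, 4, 5) appears 1× in E1 but 0× in E2.

no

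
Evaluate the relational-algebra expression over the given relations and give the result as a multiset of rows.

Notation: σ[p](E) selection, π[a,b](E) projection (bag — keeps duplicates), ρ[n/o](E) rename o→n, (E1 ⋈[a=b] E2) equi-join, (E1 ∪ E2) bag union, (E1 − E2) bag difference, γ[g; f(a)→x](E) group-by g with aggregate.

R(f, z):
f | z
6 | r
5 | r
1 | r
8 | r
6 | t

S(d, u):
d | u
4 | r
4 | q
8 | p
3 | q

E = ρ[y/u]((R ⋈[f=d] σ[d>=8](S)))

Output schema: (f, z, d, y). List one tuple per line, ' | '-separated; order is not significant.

Stepwise |·|:
  R → 5
  S → 4
  σ[d>=8](S) → 1
  (R ⋈[f=d] σ[d>=8](S)) → 1
  ρ[y/u]((R ⋈[f=d] σ[d>=8](S))) → 1

== RESULT ==
f | z | d | y
8 | r | 8 | p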